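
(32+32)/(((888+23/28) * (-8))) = -224/24887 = -0.01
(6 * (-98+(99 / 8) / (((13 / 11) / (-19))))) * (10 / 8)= -463245 / 208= -2227.14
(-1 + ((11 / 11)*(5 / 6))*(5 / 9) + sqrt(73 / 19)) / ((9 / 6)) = -29 / 81 + 2*sqrt(1387) / 57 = 0.95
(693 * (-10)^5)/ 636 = -5775000/ 53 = -108962.26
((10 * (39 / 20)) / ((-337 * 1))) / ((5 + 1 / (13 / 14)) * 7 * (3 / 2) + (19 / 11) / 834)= -0.00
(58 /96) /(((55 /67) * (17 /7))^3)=0.08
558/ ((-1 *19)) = -29.37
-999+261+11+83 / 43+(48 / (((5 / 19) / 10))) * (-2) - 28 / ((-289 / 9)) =-54333302 / 12427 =-4372.20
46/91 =0.51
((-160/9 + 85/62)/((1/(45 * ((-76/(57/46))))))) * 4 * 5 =84226000/93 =905655.91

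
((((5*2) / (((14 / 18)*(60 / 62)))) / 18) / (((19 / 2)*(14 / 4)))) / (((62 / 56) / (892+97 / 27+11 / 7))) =1356512 / 75411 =17.99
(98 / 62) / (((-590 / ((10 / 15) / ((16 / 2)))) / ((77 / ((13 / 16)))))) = -7546 / 356655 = -0.02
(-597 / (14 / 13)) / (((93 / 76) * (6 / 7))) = -49153 / 93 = -528.53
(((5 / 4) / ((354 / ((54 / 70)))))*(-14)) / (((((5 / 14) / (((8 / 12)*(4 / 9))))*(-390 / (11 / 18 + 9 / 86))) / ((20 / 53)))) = 0.00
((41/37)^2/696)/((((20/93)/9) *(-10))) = -468999/63521600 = -0.01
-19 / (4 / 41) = -779 / 4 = -194.75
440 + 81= 521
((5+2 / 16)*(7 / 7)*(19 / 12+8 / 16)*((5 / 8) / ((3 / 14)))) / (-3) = -35875 / 3456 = -10.38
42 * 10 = 420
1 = 1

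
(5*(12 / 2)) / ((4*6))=5 / 4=1.25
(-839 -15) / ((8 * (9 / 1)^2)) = -427 / 324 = -1.32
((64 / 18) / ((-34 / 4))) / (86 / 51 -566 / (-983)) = -15728 / 85053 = -0.18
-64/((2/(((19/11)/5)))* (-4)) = 152/55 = 2.76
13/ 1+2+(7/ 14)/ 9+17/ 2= 212/ 9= 23.56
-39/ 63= -0.62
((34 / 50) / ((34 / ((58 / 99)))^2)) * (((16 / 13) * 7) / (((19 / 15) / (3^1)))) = 94192 / 22863555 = 0.00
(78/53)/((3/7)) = 182/53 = 3.43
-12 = -12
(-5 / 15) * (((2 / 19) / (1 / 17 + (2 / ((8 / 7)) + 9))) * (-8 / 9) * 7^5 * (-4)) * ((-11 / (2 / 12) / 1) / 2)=16420096 / 2565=6401.60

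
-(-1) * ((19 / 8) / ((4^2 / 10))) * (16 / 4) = 95 / 16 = 5.94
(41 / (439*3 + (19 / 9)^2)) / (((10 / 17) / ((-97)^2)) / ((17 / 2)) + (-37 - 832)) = -334461723 / 9367750292506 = -0.00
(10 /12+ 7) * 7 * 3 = 329 /2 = 164.50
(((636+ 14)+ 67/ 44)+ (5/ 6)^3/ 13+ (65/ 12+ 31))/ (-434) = -21250447/ 13405392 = -1.59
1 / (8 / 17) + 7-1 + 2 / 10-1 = 293 / 40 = 7.32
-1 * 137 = -137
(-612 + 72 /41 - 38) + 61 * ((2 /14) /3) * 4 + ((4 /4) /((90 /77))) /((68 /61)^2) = -75954918101 /119437920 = -635.94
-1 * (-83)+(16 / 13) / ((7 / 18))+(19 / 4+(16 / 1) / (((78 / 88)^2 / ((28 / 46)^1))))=101195855 / 979524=103.31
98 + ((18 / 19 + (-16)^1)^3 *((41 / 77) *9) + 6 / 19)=-780030388 / 48013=-16246.23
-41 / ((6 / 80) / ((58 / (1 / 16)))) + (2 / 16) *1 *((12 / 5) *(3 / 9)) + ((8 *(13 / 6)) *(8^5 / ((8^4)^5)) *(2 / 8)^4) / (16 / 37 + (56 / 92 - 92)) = -1326374450056719718592600083 / 2614542245671804600320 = -507306.57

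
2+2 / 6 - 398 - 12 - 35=-1328 / 3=-442.67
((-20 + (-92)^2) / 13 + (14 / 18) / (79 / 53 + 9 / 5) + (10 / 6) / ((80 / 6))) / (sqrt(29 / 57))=16576345 * sqrt(1653) / 739674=911.14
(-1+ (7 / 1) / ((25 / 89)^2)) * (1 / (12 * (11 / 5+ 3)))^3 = 9137 / 25309440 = 0.00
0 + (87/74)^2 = 7569/5476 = 1.38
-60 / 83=-0.72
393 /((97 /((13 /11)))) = 5109 /1067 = 4.79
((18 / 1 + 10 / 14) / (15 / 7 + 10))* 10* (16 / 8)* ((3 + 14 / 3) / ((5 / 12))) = 48208 / 85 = 567.15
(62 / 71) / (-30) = -31 / 1065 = -0.03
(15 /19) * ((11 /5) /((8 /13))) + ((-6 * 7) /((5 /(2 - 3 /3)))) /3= 17 /760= 0.02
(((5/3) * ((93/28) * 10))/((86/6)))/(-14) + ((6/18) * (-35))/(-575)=-743129/2907660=-0.26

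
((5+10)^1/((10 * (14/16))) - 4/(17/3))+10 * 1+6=2024/119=17.01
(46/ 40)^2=529/ 400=1.32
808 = 808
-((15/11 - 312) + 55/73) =248836/803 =309.88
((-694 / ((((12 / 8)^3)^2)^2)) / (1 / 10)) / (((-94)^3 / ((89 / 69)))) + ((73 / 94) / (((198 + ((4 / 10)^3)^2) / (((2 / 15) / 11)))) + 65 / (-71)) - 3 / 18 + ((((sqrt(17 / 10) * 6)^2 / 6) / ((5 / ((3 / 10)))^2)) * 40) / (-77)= -22157435438425725586444882 / 20122920764409398300701875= -1.10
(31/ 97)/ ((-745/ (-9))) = 279/ 72265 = 0.00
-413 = -413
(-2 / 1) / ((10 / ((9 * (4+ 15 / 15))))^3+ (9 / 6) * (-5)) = 2916 / 10919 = 0.27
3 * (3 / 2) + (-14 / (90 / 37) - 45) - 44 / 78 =-54779 / 1170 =-46.82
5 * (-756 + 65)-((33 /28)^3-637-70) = -60360033 /21952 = -2749.64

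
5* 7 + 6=41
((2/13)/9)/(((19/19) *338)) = 0.00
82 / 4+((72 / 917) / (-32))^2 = 275811673 / 13454224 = 20.50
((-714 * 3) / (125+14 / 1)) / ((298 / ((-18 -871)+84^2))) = -6604857 / 20711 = -318.91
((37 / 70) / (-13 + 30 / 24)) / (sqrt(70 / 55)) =-37 * sqrt(154) / 11515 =-0.04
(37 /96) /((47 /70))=1295 /2256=0.57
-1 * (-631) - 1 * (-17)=648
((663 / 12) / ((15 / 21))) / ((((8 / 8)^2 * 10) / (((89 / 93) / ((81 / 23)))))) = 2.10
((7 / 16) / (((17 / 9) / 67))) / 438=1407 / 39712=0.04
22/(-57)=-22/57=-0.39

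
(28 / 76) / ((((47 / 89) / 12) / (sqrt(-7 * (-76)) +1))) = 201.47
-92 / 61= -1.51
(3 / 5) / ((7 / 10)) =6 / 7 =0.86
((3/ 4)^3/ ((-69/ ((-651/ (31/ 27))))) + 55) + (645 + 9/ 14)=7255145/ 10304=704.11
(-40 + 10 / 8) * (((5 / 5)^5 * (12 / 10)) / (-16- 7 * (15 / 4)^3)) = 0.12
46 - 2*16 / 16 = 44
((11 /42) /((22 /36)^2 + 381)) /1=594 /864955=0.00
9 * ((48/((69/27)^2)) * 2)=69984/529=132.29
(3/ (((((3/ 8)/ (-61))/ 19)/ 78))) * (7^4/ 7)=-248063088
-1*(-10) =10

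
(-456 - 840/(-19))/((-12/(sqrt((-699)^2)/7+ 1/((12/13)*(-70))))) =1952903/570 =3426.15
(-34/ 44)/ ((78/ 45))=-255/ 572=-0.45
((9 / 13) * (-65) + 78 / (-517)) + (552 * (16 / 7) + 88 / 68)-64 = 1153.86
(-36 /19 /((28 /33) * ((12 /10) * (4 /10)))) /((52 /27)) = -66825 /27664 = -2.42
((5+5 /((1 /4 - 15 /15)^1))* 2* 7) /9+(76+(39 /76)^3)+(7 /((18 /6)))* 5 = 1009929485 /11852352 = 85.21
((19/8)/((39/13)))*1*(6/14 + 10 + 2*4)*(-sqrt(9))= -43.77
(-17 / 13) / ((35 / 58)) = -986 / 455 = -2.17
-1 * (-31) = 31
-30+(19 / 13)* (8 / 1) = -238 / 13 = -18.31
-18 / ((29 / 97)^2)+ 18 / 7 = -1170396 / 5887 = -198.81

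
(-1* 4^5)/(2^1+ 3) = -1024/5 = -204.80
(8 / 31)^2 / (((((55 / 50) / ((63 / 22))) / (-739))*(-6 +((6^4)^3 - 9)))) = -0.00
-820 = -820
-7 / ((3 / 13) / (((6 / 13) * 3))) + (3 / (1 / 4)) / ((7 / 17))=-90 / 7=-12.86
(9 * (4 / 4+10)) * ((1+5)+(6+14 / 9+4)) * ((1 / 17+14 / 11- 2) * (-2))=39500 / 17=2323.53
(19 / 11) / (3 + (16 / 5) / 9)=855 / 1661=0.51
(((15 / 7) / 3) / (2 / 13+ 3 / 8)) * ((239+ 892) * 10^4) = 1176240000 / 77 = 15275844.16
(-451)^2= 203401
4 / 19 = 0.21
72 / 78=12 / 13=0.92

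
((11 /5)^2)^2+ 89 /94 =1431879 /58750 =24.37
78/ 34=39/ 17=2.29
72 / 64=9 / 8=1.12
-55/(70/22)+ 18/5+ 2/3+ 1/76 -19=-255407/7980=-32.01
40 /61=0.66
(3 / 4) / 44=3 / 176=0.02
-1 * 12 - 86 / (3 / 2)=-208 / 3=-69.33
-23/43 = -0.53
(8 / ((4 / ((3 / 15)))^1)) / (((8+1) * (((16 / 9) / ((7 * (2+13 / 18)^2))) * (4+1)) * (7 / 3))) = 2401 / 21600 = 0.11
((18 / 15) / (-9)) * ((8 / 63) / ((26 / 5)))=-0.00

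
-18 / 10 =-9 / 5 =-1.80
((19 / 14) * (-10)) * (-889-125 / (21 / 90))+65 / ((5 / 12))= 955079 / 49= 19491.41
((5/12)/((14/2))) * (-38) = -95/42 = -2.26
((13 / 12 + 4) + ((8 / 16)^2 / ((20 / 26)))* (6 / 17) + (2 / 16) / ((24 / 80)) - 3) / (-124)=-889 / 42160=-0.02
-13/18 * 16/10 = -52/45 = -1.16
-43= -43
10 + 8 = 18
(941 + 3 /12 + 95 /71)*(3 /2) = 803085 /568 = 1413.88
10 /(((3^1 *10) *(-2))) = -1 /6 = -0.17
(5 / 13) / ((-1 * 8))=-5 / 104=-0.05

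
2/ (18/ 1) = 1/ 9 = 0.11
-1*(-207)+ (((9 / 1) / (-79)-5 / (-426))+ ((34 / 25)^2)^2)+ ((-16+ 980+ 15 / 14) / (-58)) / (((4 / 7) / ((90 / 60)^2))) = 1766524452565307 / 12199575000000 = 144.80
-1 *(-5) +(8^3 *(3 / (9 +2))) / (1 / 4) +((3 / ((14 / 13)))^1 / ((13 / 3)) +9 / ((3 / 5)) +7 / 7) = 89349 / 154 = 580.19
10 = 10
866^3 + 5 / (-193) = 125346145923 / 193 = 649461895.97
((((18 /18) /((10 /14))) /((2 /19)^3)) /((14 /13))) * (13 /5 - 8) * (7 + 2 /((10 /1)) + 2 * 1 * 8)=-69817761 /500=-139635.52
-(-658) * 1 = 658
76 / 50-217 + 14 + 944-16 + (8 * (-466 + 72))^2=248395763 / 25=9935830.52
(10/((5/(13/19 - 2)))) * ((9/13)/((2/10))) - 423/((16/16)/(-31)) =3236661/247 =13103.89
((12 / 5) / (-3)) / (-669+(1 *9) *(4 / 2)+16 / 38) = 76 / 61805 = 0.00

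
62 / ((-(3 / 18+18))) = -372 / 109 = -3.41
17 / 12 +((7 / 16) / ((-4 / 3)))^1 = 1.09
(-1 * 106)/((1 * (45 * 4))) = -53/90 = -0.59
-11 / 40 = -0.28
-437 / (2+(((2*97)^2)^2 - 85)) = -437 / 1416468413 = -0.00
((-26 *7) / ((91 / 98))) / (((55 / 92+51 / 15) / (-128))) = 11540480 / 1839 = 6275.41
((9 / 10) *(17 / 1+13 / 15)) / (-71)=-402 / 1775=-0.23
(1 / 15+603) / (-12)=-4523 / 90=-50.26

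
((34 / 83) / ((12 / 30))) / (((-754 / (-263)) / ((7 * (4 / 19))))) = 312970 / 594529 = 0.53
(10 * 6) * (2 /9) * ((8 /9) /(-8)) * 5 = -200 /27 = -7.41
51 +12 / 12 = 52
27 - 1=26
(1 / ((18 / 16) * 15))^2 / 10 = 32 / 91125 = 0.00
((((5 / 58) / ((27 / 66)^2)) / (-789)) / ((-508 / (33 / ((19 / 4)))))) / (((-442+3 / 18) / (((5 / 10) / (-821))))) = 1210 / 98318452017897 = 0.00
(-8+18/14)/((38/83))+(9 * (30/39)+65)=197997/3458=57.26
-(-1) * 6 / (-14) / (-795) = 1 / 1855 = 0.00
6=6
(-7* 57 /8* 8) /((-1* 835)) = 399 /835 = 0.48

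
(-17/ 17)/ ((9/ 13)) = -13/ 9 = -1.44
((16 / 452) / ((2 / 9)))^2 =324 / 12769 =0.03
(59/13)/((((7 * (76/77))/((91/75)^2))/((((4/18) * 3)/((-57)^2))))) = 0.00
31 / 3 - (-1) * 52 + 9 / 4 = 775 / 12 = 64.58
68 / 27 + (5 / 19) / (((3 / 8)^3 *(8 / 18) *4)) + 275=143807 / 513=280.33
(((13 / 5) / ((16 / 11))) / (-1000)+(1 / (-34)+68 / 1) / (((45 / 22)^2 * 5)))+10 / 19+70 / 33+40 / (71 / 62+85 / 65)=336865328545139 / 15172446960000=22.20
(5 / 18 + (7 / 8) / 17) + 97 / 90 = 1.41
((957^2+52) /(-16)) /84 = -130843 /192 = -681.47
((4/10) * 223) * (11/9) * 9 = 4906/5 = 981.20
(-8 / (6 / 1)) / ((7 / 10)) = -1.90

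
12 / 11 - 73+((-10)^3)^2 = 10999209 / 11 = 999928.09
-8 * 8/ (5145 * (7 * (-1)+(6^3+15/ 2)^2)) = -256/ 1027873245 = -0.00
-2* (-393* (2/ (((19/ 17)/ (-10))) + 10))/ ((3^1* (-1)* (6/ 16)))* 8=838400/ 19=44126.32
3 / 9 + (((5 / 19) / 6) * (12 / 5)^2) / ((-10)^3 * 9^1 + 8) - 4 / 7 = -533963 / 2242380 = -0.24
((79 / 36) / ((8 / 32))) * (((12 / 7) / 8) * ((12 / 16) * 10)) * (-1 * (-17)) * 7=6715 / 4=1678.75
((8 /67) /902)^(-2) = 913067089 /16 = 57066693.06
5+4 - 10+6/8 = -1/4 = -0.25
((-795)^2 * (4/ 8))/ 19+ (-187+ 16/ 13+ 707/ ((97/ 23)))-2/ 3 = 2388248471/ 143754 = 16613.44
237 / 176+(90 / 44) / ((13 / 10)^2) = 76053 / 29744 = 2.56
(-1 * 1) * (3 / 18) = -1 / 6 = -0.17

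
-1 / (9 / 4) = -4 / 9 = -0.44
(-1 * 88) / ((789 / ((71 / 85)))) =-6248 / 67065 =-0.09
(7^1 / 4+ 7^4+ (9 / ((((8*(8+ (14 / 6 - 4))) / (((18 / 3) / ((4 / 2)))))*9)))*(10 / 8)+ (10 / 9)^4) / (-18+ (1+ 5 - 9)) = -9591156437 / 83770848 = -114.49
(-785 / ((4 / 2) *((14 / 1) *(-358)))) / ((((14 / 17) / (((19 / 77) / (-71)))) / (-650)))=82405375 / 383608456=0.21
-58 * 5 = -290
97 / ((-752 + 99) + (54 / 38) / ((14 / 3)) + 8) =-25802 / 171489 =-0.15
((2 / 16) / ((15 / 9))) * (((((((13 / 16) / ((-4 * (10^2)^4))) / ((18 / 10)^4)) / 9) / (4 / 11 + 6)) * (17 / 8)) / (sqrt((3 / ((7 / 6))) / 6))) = -2431 * sqrt(21) / 13544423424000000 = -0.00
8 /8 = 1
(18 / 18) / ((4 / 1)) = 1 / 4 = 0.25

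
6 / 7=0.86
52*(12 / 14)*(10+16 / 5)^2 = 7766.13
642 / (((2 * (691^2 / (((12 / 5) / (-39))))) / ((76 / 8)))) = -12198 / 31036265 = -0.00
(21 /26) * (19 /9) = 133 /78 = 1.71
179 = 179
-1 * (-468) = 468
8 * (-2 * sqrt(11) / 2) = -8 * sqrt(11) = -26.53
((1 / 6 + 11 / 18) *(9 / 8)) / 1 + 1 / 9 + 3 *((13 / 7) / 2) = 1901 / 504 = 3.77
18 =18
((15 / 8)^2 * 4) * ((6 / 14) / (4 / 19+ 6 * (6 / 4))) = 513 / 784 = 0.65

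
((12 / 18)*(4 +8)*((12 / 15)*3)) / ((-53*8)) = -12 / 265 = -0.05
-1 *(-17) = 17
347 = 347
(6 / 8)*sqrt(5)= 3*sqrt(5) / 4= 1.68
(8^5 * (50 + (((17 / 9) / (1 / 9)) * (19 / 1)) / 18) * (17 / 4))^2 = 7252214699524096 / 81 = 89533514808939.46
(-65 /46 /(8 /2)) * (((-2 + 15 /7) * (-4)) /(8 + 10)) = 65 /5796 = 0.01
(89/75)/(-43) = -0.03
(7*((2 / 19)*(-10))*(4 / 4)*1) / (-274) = 0.03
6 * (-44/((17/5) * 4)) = -330/17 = -19.41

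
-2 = -2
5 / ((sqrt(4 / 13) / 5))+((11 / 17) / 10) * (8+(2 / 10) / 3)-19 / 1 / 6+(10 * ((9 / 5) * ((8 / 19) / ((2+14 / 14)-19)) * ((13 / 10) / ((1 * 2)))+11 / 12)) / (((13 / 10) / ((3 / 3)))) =2626307 / 629850+25 * sqrt(13) / 2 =49.24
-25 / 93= -0.27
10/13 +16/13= 2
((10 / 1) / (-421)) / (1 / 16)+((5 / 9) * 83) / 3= 170395 / 11367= 14.99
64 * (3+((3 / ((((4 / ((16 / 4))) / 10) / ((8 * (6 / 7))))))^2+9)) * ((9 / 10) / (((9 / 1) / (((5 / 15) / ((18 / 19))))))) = 210184384 / 2205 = 95321.72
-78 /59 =-1.32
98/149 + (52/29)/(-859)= 0.66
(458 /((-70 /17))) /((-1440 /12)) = 3893 /4200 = 0.93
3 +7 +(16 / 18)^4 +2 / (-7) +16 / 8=566674 / 45927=12.34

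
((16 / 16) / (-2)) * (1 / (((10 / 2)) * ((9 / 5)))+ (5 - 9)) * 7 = 245 / 18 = 13.61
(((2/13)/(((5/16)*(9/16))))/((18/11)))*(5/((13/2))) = 5632/13689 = 0.41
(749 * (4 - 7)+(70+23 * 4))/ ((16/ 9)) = -18765/ 16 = -1172.81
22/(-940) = -11/470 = -0.02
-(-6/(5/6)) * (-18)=-648/5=-129.60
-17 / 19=-0.89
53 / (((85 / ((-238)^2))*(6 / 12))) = 353192 / 5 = 70638.40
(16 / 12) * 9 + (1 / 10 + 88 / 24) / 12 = 4433 / 360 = 12.31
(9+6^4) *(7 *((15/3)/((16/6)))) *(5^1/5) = 137025/8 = 17128.12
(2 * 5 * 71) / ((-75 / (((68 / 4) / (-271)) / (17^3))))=142 / 1174785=0.00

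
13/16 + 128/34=1245/272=4.58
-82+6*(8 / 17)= -1346 / 17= -79.18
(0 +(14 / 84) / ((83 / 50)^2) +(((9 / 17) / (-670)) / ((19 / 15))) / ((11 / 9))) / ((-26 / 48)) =-2360421676 / 21319133407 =-0.11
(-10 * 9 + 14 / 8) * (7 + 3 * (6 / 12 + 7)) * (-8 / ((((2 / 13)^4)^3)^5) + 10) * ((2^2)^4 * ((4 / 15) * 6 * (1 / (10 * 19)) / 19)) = 142964383376753645679690866228129596416233574197152139400582669813862187 / 10161246659254681600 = 14069571202323313739624600000000000000000000000000000.00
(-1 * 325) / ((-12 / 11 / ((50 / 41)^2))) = 2234375 / 5043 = 443.06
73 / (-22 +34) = 73 / 12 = 6.08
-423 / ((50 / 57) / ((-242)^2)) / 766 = -353009151 / 9575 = -36867.80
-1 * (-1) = 1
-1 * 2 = -2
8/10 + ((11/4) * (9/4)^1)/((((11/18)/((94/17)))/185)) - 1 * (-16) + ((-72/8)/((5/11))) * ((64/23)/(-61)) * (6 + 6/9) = 4951515681/477020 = 10380.10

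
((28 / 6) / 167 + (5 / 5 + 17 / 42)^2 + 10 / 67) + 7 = 180608105 / 19737396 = 9.15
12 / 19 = 0.63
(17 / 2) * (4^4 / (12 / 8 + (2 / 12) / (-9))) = 7344 / 5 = 1468.80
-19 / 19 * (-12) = 12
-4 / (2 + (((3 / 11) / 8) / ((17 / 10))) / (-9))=-8976 / 4483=-2.00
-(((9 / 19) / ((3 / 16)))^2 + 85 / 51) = -8717 / 1083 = -8.05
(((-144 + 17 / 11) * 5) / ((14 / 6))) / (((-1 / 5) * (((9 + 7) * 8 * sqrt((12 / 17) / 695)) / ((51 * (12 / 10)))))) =1198755 * sqrt(35445) / 9856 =22898.51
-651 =-651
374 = 374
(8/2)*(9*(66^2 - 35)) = 155556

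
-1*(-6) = 6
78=78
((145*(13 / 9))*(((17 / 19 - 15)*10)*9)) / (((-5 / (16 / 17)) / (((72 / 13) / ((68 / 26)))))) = 581967360 / 5491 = 105985.68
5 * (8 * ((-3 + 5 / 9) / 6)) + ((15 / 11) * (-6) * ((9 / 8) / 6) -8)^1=-25.83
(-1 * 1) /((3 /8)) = -8 /3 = -2.67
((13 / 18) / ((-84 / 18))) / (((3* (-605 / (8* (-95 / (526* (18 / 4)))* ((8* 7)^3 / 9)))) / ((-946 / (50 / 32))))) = 17053417472 / 52724925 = 323.44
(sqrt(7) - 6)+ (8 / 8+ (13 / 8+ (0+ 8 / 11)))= -233 / 88+ sqrt(7)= -0.00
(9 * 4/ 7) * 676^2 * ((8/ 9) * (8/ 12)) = 1392688.76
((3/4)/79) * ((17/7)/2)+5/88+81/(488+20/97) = 16870597/72016637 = 0.23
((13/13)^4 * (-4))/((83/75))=-300/83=-3.61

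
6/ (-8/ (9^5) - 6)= -177147/ 177151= -1.00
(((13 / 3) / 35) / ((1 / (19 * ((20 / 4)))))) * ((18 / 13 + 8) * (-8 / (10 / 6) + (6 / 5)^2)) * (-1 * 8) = 74176 / 25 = 2967.04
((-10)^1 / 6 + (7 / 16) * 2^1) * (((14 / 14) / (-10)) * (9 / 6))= 19 / 160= 0.12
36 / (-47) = -36 / 47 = -0.77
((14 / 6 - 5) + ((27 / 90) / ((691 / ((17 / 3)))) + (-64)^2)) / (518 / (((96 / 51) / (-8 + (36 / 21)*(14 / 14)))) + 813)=-169709702 / 38008455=-4.47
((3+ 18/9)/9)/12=5/108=0.05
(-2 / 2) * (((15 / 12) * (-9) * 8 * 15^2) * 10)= 202500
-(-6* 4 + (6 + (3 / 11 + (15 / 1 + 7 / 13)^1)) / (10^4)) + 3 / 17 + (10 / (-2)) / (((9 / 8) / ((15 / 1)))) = -3098969069 / 72930000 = -42.49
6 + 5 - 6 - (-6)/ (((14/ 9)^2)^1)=733/ 98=7.48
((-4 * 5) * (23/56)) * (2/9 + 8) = -4255/63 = -67.54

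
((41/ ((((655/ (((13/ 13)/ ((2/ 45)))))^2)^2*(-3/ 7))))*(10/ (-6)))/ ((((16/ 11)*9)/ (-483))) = -617556555/ 75391979776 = -0.01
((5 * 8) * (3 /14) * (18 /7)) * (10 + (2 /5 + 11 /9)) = 12552 /49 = 256.16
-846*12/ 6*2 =-3384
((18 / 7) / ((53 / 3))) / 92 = 27 / 17066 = 0.00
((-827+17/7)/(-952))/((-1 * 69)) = -481/38318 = -0.01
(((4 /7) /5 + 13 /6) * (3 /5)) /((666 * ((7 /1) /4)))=479 /407925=0.00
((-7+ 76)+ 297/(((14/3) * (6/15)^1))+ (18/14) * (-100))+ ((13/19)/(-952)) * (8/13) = 900197/9044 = 99.54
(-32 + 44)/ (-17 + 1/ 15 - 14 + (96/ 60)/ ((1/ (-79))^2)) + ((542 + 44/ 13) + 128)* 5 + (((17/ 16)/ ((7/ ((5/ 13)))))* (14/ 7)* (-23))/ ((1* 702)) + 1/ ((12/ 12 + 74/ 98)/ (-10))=275735215481491/ 82034198064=3361.22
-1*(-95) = 95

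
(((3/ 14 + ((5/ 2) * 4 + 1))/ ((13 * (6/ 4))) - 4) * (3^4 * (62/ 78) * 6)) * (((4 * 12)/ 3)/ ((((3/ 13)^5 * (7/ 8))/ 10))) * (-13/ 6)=1059635948800/ 1323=800934201.66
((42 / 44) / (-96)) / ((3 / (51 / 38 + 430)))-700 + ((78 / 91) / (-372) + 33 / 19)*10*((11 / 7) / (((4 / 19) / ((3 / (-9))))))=-90771705823 / 121908864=-744.59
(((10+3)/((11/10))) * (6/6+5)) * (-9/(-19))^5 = 46058220/27237089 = 1.69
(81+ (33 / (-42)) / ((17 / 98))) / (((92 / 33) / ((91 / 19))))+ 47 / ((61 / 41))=73850158 / 453169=162.96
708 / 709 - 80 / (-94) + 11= 428189 / 33323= 12.85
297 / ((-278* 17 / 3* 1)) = -0.19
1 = 1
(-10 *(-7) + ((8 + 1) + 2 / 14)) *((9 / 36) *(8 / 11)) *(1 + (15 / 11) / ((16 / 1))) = 52907 / 3388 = 15.62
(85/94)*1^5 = 85/94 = 0.90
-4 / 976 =-1 / 244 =-0.00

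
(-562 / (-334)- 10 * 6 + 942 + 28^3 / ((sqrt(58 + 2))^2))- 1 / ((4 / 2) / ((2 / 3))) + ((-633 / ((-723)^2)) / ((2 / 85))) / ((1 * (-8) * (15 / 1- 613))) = 579667898897521 / 464025371680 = 1249.22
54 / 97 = 0.56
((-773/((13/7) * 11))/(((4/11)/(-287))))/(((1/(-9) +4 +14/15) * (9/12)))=8257.48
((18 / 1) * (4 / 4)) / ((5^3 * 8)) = 9 / 500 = 0.02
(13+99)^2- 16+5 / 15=37585 / 3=12528.33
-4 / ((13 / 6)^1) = -24 / 13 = -1.85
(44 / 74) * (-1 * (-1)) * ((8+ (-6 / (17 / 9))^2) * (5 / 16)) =3.36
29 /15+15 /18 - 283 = -8407 /30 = -280.23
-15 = -15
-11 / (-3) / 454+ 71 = 96713 / 1362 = 71.01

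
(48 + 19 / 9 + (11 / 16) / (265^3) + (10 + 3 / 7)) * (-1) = -1135633756693 / 18758502000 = -60.54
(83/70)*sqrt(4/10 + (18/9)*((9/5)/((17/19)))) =83*sqrt(7990)/2975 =2.49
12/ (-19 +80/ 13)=-156/ 167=-0.93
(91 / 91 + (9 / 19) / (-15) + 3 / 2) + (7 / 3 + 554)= 318517 / 570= 558.80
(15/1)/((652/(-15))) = -225/652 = -0.35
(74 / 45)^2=5476 / 2025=2.70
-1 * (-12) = 12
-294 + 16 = -278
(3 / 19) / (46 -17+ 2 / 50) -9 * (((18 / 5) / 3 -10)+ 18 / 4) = 38.71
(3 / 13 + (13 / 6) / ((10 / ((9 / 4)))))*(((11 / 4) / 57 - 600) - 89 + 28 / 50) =-977034417 / 1976000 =-494.45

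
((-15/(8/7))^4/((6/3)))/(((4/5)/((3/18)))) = 202584375/65536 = 3091.19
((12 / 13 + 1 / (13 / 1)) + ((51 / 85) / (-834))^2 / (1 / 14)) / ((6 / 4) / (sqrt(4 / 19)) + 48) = 41218432 / 1969292925-644038* sqrt(19) / 1969292925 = 0.02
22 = 22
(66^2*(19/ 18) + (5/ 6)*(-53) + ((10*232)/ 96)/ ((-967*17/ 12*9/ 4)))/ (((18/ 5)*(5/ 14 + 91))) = 13.85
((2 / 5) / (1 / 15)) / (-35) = -6 / 35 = -0.17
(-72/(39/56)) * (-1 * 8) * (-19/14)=-1122.46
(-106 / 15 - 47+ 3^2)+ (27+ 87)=1034 / 15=68.93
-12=-12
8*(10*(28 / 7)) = 320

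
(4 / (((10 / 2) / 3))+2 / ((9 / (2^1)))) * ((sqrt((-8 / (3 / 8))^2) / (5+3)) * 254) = 260096 / 135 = 1926.64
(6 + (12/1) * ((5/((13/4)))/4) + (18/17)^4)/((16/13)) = 6445293/668168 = 9.65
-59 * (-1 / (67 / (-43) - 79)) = -0.73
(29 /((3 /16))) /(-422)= -232 /633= -0.37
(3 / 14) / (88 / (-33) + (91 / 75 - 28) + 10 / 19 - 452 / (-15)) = 475 / 2674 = 0.18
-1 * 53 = -53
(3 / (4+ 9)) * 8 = 24 / 13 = 1.85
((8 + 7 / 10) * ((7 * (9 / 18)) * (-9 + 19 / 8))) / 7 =-4611 / 160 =-28.82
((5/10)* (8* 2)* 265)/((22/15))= 15900/11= 1445.45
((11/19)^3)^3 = 2357947691/322687697779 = 0.01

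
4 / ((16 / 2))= 1 / 2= 0.50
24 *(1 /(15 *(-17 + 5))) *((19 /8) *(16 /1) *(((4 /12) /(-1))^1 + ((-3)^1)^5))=11096 /9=1232.89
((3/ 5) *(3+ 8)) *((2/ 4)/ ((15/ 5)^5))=11/ 810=0.01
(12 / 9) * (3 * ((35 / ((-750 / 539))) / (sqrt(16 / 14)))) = -3773 * sqrt(14) / 150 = -94.12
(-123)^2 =15129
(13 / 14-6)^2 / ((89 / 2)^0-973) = -0.03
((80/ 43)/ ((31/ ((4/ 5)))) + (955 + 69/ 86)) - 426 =1412581/ 2666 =529.85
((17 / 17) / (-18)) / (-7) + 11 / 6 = 116 / 63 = 1.84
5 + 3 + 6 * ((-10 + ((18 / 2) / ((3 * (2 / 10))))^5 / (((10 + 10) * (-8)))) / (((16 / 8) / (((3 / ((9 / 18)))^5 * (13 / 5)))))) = -288470395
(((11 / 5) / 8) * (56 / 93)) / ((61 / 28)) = 2156 / 28365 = 0.08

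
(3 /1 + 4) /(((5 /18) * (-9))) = -14 /5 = -2.80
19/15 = 1.27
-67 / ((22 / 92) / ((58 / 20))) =-812.53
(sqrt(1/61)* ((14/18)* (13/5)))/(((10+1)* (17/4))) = 364* sqrt(61)/513315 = 0.01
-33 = -33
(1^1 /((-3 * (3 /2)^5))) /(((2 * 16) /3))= -1 /243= -0.00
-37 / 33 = -1.12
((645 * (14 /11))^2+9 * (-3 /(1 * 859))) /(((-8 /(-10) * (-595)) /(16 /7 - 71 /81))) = -365783400239 /183348396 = -1995.02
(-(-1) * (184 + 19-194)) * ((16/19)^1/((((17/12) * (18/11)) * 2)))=528/323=1.63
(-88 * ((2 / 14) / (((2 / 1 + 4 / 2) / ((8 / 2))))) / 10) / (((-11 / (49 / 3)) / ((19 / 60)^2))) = 0.19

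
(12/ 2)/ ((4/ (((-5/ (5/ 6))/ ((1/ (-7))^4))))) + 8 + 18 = -21583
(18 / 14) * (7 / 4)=9 / 4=2.25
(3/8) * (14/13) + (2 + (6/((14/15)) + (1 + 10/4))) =4489/364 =12.33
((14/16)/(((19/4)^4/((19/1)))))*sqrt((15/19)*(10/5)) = 0.04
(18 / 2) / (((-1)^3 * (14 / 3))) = -27 / 14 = -1.93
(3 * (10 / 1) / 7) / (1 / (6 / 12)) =15 / 7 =2.14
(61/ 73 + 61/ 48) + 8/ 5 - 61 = -1003783/ 17520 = -57.29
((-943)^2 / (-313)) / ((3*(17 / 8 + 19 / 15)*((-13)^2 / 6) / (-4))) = 853679040 / 21529079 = 39.65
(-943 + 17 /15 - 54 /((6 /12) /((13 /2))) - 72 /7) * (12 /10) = -347372 /175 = -1984.98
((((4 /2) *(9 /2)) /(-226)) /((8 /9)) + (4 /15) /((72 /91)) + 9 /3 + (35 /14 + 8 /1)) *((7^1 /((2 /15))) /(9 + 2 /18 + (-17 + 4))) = -3366409 /18080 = -186.20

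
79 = 79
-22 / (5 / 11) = -242 / 5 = -48.40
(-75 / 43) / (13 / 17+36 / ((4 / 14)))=-0.01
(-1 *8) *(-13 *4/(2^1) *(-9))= -1872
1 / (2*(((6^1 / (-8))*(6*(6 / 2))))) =-1 / 27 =-0.04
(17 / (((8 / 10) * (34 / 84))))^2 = 11025 / 4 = 2756.25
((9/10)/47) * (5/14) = 9/1316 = 0.01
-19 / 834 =-0.02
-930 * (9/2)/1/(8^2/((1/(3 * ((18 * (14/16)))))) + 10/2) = -4185/3029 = -1.38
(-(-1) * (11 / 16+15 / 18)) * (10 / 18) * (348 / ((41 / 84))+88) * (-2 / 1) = -1498325 / 1107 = -1353.50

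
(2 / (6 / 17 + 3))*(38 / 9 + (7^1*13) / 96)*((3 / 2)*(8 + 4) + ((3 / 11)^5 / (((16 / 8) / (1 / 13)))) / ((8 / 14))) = 847955048461 / 15275365248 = 55.51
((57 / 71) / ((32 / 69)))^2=15468489 / 5161984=3.00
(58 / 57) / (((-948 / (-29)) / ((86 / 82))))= 36163 / 1107738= 0.03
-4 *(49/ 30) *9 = -58.80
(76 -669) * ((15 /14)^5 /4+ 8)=-10656057599 /2151296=-4953.32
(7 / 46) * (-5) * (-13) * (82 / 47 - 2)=-2730 / 1081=-2.53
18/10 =9/5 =1.80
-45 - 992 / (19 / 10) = -10775 / 19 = -567.11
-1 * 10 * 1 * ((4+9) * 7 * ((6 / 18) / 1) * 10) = -3033.33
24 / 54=4 / 9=0.44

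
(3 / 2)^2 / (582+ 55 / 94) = 423 / 109526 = 0.00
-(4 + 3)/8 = -7/8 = -0.88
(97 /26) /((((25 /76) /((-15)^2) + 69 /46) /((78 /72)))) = 5529 /2054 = 2.69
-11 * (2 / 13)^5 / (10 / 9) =-1584 / 1856465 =-0.00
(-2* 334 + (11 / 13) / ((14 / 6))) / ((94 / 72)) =-511.38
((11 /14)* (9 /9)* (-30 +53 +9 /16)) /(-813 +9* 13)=-143 /5376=-0.03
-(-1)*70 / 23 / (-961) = -70 / 22103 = -0.00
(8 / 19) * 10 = 80 / 19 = 4.21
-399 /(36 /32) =-1064 /3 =-354.67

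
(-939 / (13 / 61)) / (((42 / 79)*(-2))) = 1508347 / 364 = 4143.81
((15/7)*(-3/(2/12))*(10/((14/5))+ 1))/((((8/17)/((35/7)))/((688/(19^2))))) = -3570.49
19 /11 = 1.73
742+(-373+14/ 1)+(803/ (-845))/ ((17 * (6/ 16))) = 16498961/ 43095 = 382.85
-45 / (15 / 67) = -201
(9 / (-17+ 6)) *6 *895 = -48330 / 11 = -4393.64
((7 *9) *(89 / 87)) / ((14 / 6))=801 / 29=27.62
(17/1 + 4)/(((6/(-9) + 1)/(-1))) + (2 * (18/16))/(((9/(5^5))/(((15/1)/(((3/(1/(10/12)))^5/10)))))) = 1137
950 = 950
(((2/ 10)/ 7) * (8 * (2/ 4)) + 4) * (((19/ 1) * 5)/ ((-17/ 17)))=-2736/ 7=-390.86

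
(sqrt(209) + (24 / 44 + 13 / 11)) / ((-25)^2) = 19 / 6875 + sqrt(209) / 625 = 0.03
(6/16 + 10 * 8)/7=643/56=11.48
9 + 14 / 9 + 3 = 122 / 9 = 13.56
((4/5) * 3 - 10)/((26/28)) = -8.18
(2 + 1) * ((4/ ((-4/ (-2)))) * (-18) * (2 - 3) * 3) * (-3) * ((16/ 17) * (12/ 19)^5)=-3869835264/ 42093683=-91.93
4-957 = -953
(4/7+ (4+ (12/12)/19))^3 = 98.87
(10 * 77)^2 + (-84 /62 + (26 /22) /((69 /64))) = 13950338014 /23529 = 592899.74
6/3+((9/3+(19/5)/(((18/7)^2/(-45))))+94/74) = -26095/1332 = -19.59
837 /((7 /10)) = 8370 /7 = 1195.71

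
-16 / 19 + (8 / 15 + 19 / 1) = 5327 / 285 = 18.69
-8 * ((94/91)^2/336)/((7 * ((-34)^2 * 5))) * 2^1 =-2209/1759008615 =-0.00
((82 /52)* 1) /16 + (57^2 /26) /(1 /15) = 779801 /416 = 1874.52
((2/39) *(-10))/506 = -10/9867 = -0.00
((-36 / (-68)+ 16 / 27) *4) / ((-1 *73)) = -2060 / 33507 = -0.06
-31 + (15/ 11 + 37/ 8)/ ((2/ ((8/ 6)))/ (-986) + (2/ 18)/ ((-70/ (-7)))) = 11111113/ 18722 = 593.48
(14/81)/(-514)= -7/20817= -0.00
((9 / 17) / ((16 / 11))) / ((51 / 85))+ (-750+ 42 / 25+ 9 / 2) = -5053851 / 6800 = -743.21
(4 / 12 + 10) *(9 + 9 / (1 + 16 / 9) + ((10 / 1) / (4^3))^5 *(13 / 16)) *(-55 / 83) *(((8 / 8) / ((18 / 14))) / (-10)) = 392144749581739 / 60156385689600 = 6.52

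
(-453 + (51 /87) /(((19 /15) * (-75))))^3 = -1943914516217888768 /20910518875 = -92963475.84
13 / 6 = 2.17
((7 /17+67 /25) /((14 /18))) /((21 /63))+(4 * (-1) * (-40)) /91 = 75602 /5525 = 13.68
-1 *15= -15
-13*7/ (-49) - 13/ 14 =13/ 14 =0.93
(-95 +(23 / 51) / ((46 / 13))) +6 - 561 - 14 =-67715 / 102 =-663.87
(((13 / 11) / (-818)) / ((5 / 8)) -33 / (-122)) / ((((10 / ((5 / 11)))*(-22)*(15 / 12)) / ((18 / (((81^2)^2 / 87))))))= -21343739 / 1323571839635925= -0.00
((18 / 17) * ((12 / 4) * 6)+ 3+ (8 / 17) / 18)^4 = 130362526004881 / 547981281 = 237895.95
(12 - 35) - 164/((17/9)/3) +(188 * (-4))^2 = 9608749/17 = 565220.53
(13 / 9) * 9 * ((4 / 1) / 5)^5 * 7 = 93184 / 3125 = 29.82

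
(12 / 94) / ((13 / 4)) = 24 / 611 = 0.04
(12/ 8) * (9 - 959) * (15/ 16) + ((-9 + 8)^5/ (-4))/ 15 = -320621/ 240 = -1335.92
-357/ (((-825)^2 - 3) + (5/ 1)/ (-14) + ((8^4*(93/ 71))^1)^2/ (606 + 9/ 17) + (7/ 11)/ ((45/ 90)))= -0.00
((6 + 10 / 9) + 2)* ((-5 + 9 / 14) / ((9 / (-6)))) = 5002 / 189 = 26.47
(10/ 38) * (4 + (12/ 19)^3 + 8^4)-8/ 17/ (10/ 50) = 2385295540/ 2215457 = 1076.66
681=681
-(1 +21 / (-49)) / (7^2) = -0.01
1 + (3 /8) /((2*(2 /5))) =47 /32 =1.47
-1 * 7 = -7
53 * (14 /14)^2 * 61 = 3233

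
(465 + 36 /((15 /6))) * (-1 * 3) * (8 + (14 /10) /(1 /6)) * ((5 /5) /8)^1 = -294831 /100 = -2948.31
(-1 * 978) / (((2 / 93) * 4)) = -11369.25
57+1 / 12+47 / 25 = 17689 / 300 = 58.96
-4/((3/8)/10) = -320/3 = -106.67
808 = 808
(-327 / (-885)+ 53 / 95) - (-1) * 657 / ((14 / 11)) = 40580107 / 78470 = 517.14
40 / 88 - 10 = -105 / 11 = -9.55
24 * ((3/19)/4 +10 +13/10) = 25854/95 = 272.15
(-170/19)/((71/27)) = -4590/1349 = -3.40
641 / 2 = 320.50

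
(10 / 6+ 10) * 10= 350 / 3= 116.67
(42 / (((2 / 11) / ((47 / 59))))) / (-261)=-3619 / 5133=-0.71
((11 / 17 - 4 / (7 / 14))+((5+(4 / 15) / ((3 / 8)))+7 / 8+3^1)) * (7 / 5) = 3.13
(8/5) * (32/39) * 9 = 768/65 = 11.82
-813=-813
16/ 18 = 8/ 9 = 0.89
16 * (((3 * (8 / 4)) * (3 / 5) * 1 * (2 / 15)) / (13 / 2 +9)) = 384 / 775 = 0.50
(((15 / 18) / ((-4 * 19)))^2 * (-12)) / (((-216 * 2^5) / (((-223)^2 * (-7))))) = -8702575 / 119771136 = -0.07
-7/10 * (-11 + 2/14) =7.60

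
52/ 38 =26/ 19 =1.37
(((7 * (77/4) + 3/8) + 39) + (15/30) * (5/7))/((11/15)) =146565/616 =237.93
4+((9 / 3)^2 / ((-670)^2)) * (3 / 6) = 3591209 / 897800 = 4.00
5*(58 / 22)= 145 / 11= 13.18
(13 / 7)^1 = 13 / 7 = 1.86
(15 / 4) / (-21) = -5 / 28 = -0.18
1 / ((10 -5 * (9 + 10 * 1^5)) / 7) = -7 / 85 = -0.08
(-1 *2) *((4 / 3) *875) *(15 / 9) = -35000 / 9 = -3888.89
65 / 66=0.98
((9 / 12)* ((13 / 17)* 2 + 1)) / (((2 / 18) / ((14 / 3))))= 2709 / 34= 79.68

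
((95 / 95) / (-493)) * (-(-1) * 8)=-8 / 493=-0.02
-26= -26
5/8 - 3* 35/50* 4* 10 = -667/8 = -83.38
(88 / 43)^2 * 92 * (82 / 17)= 58420736 / 31433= 1858.58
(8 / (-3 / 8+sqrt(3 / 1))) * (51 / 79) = 3264 / 4819+8704 * sqrt(3) / 4819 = 3.81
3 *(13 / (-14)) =-39 / 14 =-2.79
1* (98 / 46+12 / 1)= 325 / 23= 14.13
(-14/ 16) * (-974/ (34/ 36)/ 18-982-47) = 129269/ 136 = 950.51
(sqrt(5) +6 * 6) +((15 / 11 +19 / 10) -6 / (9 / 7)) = sqrt(5) +11417 / 330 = 36.83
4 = 4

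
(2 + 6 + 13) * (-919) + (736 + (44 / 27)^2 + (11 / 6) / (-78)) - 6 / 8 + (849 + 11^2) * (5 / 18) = -346700377 / 18954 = -18291.67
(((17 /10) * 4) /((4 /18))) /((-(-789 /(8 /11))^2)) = -1088 /41847245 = -0.00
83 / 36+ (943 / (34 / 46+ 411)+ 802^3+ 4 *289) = 87931922014847 / 170460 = 515850768.60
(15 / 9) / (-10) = -1 / 6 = -0.17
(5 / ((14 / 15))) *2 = 75 / 7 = 10.71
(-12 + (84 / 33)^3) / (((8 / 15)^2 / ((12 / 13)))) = 77625 / 5324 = 14.58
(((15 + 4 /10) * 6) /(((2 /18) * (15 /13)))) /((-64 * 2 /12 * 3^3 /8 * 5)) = -1001 /250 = -4.00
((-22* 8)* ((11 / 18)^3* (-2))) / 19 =58564 / 13851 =4.23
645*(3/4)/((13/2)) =74.42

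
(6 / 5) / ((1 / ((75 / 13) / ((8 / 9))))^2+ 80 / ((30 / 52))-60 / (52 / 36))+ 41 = 11800137589 / 287721554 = 41.01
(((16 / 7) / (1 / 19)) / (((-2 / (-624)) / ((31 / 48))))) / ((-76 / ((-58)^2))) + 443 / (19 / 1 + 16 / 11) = -610027289 / 1575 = -387318.91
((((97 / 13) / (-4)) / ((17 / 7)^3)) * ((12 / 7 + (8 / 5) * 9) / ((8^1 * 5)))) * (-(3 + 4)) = 4691211 / 12773800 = 0.37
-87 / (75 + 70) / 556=-3 / 2780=-0.00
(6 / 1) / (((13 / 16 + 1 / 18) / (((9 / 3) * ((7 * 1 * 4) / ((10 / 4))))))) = 145152 / 625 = 232.24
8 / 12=2 / 3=0.67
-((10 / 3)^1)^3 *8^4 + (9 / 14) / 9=-57343973 / 378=-151703.63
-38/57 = -2/3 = -0.67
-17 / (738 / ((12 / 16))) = -17 / 984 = -0.02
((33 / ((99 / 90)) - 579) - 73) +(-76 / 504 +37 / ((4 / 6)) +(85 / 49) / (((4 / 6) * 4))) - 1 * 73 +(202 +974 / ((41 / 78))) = 204817999 / 144648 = 1415.98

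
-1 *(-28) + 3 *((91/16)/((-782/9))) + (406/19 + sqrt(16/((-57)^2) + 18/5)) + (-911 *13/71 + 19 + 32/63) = -104339632771/1063357344 + sqrt(292810)/285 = -96.22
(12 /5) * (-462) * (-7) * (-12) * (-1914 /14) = 63667296 /5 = 12733459.20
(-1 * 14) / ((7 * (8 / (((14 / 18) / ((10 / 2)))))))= -0.04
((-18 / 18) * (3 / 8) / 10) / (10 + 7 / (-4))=-1 / 220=-0.00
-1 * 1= -1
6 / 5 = 1.20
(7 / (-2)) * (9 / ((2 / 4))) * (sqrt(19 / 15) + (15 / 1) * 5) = -4795.90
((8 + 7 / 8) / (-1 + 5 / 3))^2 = 45369 / 256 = 177.22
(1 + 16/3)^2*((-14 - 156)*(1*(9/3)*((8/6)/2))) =-122740/9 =-13637.78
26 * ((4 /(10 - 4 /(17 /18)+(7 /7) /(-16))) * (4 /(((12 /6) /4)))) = 226304 /1551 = 145.91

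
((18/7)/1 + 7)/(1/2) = 134/7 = 19.14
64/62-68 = -2076/31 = -66.97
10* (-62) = -620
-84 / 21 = -4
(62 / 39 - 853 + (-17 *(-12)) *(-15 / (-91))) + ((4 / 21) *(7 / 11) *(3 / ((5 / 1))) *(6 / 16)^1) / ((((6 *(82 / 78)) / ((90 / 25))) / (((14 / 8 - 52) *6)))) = -10126581769 / 12312300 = -822.48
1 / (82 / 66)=33 / 41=0.80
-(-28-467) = 495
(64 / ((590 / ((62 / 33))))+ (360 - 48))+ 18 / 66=3041959 / 9735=312.48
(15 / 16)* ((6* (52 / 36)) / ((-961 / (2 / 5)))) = -13 / 3844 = -0.00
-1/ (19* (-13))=1/ 247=0.00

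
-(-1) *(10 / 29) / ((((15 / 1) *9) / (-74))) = -0.19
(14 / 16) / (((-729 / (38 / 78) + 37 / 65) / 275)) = -2377375 / 14778496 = -0.16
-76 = -76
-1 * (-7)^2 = -49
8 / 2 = 4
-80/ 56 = -10/ 7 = -1.43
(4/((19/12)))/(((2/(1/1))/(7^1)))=168/19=8.84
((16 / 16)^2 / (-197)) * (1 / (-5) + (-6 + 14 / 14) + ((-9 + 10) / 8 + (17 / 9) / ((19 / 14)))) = 25193 / 1347480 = 0.02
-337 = -337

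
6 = 6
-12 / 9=-4 / 3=-1.33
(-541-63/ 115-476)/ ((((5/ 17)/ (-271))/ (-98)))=-52831988748/ 575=-91881719.56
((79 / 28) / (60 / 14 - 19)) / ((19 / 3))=-237 / 7828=-0.03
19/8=2.38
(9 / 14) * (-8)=-36 / 7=-5.14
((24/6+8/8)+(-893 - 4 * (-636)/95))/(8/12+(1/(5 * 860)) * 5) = -42217056/32737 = -1289.58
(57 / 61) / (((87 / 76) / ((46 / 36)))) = 16606 / 15921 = 1.04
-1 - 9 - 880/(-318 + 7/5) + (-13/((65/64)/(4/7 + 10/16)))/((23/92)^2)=-13975858/55405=-252.25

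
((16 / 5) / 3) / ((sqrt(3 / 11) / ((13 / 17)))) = 208 * sqrt(33) / 765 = 1.56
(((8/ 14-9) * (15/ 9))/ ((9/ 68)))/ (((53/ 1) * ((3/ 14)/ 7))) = -280840/ 4293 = -65.42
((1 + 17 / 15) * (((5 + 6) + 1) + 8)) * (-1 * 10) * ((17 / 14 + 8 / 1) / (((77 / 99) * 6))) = -842.45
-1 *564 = -564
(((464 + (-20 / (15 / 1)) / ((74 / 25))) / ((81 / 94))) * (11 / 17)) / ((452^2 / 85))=66504295 / 459224316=0.14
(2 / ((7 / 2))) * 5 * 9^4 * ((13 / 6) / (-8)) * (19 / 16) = -2700945 / 448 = -6028.90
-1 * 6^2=-36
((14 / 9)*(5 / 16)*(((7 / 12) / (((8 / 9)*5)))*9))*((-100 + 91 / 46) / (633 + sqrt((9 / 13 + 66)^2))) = -0.08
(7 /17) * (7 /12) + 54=11065 /204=54.24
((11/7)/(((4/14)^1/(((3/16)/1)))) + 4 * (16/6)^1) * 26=14599/48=304.15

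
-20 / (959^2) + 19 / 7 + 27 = 27327644 / 919681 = 29.71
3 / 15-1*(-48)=241 / 5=48.20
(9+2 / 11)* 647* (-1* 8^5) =-2141290496 / 11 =-194662772.36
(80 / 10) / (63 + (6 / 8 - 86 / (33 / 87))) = -352 / 7171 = -0.05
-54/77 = -0.70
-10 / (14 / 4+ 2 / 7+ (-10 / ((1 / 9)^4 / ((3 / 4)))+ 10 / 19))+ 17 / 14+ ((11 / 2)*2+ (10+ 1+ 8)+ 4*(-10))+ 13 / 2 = -52347537 / 22904084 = -2.29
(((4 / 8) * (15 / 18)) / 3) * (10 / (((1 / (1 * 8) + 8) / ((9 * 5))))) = 100 / 13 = 7.69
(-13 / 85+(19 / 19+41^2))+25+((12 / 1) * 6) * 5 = 175682 / 85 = 2066.85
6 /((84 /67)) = 67 /14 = 4.79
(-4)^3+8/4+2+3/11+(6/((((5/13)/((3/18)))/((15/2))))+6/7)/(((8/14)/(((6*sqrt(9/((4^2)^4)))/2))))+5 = -1204681/22528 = -53.47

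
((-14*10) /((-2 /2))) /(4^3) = 35 /16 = 2.19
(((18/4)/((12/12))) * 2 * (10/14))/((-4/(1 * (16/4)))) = -45/7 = -6.43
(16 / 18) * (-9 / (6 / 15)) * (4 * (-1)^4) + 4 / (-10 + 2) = -161 / 2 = -80.50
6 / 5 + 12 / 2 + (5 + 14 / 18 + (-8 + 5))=449 / 45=9.98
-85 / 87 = -0.98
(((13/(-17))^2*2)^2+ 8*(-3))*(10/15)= -3780520/250563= -15.09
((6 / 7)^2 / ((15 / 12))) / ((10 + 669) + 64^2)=144 / 1169875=0.00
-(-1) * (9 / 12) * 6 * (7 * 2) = 63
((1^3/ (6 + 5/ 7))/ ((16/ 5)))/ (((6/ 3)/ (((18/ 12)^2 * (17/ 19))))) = 5355/ 114304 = 0.05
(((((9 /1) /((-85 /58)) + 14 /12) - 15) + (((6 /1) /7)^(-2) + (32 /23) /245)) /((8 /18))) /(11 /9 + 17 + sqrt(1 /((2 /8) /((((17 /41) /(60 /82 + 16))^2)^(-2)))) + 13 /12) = -1963631223 /153649621636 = -0.01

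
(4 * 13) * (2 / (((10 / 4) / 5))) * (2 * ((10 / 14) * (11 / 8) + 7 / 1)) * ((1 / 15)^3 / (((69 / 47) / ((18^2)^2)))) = 1415838528 / 20125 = 70352.22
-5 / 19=-0.26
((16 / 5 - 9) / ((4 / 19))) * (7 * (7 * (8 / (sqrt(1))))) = -53998 / 5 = -10799.60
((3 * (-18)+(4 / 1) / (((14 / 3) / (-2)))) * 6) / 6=-390 / 7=-55.71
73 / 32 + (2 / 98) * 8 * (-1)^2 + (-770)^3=-456532997.56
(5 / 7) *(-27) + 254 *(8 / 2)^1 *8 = 56761 / 7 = 8108.71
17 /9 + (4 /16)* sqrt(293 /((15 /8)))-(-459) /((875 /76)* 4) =sqrt(8790) /30 + 93364 /7875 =14.98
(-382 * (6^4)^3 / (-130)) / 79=415765426176 / 5135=80966976.86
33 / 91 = 0.36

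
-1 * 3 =-3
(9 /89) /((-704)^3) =-9 /31053316096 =-0.00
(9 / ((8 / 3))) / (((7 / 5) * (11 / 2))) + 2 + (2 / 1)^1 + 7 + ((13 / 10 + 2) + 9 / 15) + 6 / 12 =24391 / 1540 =15.84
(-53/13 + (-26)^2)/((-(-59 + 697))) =-8735/8294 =-1.05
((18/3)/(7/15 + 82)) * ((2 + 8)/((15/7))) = 420/1237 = 0.34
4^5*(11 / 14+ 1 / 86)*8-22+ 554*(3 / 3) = 2126212 / 301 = 7063.83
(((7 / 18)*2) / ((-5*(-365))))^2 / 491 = 49 / 132462286875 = 0.00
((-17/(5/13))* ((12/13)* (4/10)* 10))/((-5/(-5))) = -816/5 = -163.20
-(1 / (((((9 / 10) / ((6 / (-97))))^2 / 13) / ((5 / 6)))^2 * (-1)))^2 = -28561000000000000 / 4165133546829286530801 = -0.00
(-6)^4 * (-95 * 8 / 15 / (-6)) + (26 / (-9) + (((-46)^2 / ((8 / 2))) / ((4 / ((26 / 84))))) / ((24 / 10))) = 22091665 / 2016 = 10958.17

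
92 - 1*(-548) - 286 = 354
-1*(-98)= 98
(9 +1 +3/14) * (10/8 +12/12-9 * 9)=-6435/8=-804.38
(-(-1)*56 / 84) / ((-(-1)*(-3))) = -2 / 9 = -0.22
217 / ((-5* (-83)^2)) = -217 / 34445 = -0.01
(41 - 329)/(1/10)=-2880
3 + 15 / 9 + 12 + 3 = 59 / 3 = 19.67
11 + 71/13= 214/13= 16.46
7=7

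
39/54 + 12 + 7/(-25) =5599/450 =12.44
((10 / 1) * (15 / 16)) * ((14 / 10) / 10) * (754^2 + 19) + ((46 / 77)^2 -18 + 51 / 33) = 70786197227 / 94864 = 746186.09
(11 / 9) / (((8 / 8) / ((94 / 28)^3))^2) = 118571368619 / 67765824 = 1749.72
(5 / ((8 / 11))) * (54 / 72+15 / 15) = 385 / 32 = 12.03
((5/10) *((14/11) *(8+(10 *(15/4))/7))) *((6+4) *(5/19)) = 425/19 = 22.37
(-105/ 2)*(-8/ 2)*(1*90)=18900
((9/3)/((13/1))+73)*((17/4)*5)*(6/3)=3112.31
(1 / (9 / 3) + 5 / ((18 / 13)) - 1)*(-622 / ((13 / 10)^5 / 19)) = -31317700000 / 3341637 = -9371.96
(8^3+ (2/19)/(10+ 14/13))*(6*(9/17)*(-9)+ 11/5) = -1571062247/116280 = -13511.03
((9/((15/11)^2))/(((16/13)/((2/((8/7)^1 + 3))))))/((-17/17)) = -11011/5800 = -1.90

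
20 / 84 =5 / 21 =0.24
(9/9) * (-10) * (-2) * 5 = 100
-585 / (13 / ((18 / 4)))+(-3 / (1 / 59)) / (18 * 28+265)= -311799 / 1538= -202.73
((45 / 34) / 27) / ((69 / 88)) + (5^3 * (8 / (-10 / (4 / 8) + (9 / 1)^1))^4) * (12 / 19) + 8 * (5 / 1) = 60838411420 / 978911901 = 62.15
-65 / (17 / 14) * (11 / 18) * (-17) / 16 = 5005 / 144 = 34.76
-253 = -253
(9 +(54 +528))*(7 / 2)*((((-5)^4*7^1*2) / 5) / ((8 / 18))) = 32578875 / 4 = 8144718.75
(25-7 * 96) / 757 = -647 / 757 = -0.85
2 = 2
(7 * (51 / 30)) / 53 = 119 / 530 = 0.22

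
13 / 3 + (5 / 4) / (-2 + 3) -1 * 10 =-53 / 12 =-4.42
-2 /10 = -1 /5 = -0.20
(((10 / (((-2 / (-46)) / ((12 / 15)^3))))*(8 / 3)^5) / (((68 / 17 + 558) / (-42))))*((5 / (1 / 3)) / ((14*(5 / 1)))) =-48234496 / 189675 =-254.30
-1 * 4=-4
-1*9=-9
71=71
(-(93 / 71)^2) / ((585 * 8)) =-0.00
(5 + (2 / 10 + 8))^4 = 18974736 / 625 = 30359.58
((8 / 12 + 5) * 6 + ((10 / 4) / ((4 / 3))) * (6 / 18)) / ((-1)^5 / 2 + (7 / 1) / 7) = 277 / 4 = 69.25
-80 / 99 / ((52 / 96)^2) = -5120 / 1859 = -2.75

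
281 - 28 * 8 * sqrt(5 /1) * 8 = 281 - 1792 * sqrt(5) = -3726.03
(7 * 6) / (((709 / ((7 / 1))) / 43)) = 12642 / 709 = 17.83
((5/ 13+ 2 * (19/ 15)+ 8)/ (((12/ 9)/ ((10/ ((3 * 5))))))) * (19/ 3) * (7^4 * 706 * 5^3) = 857109160075/ 117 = 7325719316.88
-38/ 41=-0.93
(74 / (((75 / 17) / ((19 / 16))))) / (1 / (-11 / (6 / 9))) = -131461 / 400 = -328.65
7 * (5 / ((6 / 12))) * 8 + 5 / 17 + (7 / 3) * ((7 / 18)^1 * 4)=258841 / 459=563.92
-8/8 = -1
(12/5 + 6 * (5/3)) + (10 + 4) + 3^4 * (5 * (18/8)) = 18753/20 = 937.65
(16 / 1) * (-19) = -304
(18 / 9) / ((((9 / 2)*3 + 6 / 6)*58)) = 2 / 841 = 0.00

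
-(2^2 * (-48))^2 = -36864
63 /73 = 0.86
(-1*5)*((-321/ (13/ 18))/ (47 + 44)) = 28890/ 1183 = 24.42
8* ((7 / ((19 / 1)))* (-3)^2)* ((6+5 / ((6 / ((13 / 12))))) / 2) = 91.55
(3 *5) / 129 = 5 / 43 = 0.12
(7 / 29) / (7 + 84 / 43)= 43 / 1595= 0.03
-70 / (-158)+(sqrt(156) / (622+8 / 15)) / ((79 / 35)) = 75 * sqrt(39) / 52693+35 / 79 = 0.45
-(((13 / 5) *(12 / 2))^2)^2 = -37015056 / 625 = -59224.09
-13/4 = -3.25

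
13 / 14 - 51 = -701 / 14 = -50.07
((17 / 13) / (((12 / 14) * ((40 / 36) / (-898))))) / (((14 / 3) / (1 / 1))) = -264.22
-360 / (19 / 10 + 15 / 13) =-46800 / 397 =-117.88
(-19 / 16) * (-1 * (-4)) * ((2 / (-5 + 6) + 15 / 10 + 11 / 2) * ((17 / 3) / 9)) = -323 / 12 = -26.92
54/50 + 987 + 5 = 24827/25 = 993.08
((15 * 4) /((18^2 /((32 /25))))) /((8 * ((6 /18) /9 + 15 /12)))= 16 /695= 0.02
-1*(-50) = 50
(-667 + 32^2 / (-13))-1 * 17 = -9916 / 13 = -762.77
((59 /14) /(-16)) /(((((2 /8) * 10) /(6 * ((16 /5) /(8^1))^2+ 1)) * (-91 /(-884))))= -1003 /500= -2.01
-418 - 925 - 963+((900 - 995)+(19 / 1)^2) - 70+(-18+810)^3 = 496790978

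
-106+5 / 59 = -6249 / 59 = -105.92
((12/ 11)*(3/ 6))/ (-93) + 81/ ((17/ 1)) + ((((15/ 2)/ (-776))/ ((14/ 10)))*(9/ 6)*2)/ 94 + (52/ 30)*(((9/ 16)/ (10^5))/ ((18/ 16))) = 660258580630609/ 138749745750000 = 4.76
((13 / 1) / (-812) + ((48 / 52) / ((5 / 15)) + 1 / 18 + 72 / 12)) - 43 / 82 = 32269043 / 3895164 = 8.28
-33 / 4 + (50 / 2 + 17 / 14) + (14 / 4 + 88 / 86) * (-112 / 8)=-45.36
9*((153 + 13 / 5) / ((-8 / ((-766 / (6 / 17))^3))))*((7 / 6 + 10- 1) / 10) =6549716803408799 / 3600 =1819365778724.67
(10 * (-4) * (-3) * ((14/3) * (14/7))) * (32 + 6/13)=472640/13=36356.92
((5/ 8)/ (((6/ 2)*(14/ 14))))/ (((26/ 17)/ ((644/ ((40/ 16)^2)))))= 2737/ 195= 14.04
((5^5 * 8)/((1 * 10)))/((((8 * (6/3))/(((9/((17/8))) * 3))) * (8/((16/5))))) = 13500/17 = 794.12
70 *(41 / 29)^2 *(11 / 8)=192.39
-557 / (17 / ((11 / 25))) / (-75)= 6127 / 31875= 0.19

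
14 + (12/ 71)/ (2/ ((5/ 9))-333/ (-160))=301822/ 21513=14.03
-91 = -91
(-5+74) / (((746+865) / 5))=115 / 537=0.21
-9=-9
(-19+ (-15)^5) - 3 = -759397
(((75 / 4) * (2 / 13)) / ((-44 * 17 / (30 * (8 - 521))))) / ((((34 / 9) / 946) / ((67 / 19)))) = 787593375 / 15028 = 52408.40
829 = 829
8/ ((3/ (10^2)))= 800/ 3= 266.67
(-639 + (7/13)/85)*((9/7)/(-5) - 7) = 4637.27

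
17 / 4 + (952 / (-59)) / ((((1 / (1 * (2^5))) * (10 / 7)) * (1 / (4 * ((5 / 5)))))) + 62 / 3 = -5029747 / 3540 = -1420.83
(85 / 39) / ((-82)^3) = -85 / 21503352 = -0.00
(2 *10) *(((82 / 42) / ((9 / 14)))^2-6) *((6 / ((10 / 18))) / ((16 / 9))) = 1175 / 3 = 391.67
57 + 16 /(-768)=2735 /48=56.98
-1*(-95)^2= -9025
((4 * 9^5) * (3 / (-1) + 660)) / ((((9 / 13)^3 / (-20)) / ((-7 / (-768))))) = -1364040405 / 16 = -85252525.31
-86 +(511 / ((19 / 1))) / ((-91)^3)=-175905075 / 2045407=-86.00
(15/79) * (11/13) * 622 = 99.93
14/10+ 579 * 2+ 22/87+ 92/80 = 2019797/1740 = 1160.80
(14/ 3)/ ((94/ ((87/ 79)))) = 203/ 3713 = 0.05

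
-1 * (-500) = 500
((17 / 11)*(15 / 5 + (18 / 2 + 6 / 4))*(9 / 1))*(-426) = -879903 / 11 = -79991.18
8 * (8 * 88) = 5632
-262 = -262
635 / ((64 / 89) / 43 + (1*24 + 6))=2430145 / 114874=21.15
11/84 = 0.13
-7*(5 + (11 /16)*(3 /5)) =-3031 /80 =-37.89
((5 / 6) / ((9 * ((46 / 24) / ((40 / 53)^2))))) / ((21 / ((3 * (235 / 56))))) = 470000 / 28491687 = 0.02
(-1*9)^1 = -9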